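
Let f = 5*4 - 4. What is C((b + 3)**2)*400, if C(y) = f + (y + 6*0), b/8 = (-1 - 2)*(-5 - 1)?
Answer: 8650000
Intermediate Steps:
b = 144 (b = 8*((-1 - 2)*(-5 - 1)) = 8*(-3*(-6)) = 8*18 = 144)
f = 16 (f = 20 - 4 = 16)
C(y) = 16 + y (C(y) = 16 + (y + 6*0) = 16 + (y + 0) = 16 + y)
C((b + 3)**2)*400 = (16 + (144 + 3)**2)*400 = (16 + 147**2)*400 = (16 + 21609)*400 = 21625*400 = 8650000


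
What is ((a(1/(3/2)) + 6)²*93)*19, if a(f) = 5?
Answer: 213807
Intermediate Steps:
((a(1/(3/2)) + 6)²*93)*19 = ((5 + 6)²*93)*19 = (11²*93)*19 = (121*93)*19 = 11253*19 = 213807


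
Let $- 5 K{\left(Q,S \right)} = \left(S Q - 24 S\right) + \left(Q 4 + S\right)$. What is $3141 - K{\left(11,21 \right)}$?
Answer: $\frac{15497}{5} \approx 3099.4$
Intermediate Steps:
$K{\left(Q,S \right)} = - \frac{4 Q}{5} + \frac{23 S}{5} - \frac{Q S}{5}$ ($K{\left(Q,S \right)} = - \frac{\left(S Q - 24 S\right) + \left(Q 4 + S\right)}{5} = - \frac{\left(Q S - 24 S\right) + \left(4 Q + S\right)}{5} = - \frac{\left(- 24 S + Q S\right) + \left(S + 4 Q\right)}{5} = - \frac{- 23 S + 4 Q + Q S}{5} = - \frac{4 Q}{5} + \frac{23 S}{5} - \frac{Q S}{5}$)
$3141 - K{\left(11,21 \right)} = 3141 - \left(\left(- \frac{4}{5}\right) 11 + \frac{23}{5} \cdot 21 - \frac{11}{5} \cdot 21\right) = 3141 - \left(- \frac{44}{5} + \frac{483}{5} - \frac{231}{5}\right) = 3141 - \frac{208}{5} = \frac{15497}{5}$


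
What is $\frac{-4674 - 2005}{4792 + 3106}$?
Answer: $- \frac{6679}{7898} \approx -0.84566$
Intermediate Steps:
$\frac{-4674 - 2005}{4792 + 3106} = - \frac{6679}{7898}$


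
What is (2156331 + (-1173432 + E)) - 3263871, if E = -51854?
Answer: -2332826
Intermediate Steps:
(2156331 + (-1173432 + E)) - 3263871 = (2156331 + (-1173432 - 51854)) - 3263871 = (2156331 - 1225286) - 3263871 = 931045 - 3263871 = -2332826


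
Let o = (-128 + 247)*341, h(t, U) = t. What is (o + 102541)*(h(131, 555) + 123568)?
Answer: 17703800880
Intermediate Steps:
o = 40579 (o = 119*341 = 40579)
(o + 102541)*(h(131, 555) + 123568) = (40579 + 102541)*(131 + 123568) = 143120*123699 = 17703800880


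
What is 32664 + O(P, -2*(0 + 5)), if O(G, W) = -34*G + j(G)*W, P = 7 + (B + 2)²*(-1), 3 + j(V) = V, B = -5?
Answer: 32782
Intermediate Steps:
j(V) = -3 + V
P = -2 (P = 7 + (-5 + 2)²*(-1) = 7 + (-3)²*(-1) = 7 + 9*(-1) = 7 - 9 = -2)
O(G, W) = -34*G + W*(-3 + G) (O(G, W) = -34*G + (-3 + G)*W = -34*G + W*(-3 + G))
32664 + O(P, -2*(0 + 5)) = 32664 + (-34*(-2) + (-2*(0 + 5))*(-3 - 2)) = 32664 + (68 - 2*5*(-5)) = 32664 + (68 - 10*(-5)) = 32664 + (68 + 50) = 32664 + 118 = 32782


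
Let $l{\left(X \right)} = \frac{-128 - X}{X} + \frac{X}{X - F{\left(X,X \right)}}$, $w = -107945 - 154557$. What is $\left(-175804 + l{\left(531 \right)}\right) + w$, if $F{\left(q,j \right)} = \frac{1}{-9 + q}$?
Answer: $- \frac{64511276128603}{147183111} \approx -4.3831 \cdot 10^{5}$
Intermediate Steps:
$w = -262502$ ($w = -107945 - 154557 = -262502$)
$l{\left(X \right)} = \frac{X}{X - \frac{1}{-9 + X}} + \frac{-128 - X}{X}$ ($l{\left(X \right)} = \frac{-128 - X}{X} + \frac{X}{X - \frac{1}{-9 + X}} = \frac{X}{X - \frac{1}{-9 + X}} + \frac{-128 - X}{X}$)
$\left(-175804 + l{\left(531 \right)}\right) + w = \left(-175804 + \frac{128 + 531 - 67968 \left(-9 + 531\right)}{531 \left(-1 + 531 \left(-9 + 531\right)\right)}\right) - 262502 = \left(-175804 + \frac{128 + 531 - 67968 \cdot 522}{531 \left(-1 + 531 \cdot 522\right)}\right) - 262502 = \left(-175804 + \frac{128 + 531 - 35479296}{531 \left(-1 + 277182\right)}\right) - 262502 = \left(-175804 + \frac{1}{531} \cdot \frac{1}{277181} \left(-35478637\right)\right) - 262502 = \left(-175804 - \frac{35478637}{147183111}\right) - 262502 = - \frac{25875415124881}{147183111} - 262502 = - \frac{64511276128603}{147183111}$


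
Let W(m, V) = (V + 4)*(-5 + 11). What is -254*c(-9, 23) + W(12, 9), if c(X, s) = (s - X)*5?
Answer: -40562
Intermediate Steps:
c(X, s) = -5*X + 5*s
W(m, V) = 24 + 6*V (W(m, V) = (4 + V)*6 = 24 + 6*V)
-254*c(-9, 23) + W(12, 9) = -254*(-5*(-9) + 5*23) + (24 + 6*9) = -254*(45 + 115) + (24 + 54) = -254*160 + 78 = -40640 + 78 = -40562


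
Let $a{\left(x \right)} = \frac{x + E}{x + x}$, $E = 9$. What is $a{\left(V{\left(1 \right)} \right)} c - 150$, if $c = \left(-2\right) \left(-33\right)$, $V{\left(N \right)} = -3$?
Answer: $-216$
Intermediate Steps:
$a{\left(x \right)} = \frac{9 + x}{2 x}$ ($a{\left(x \right)} = \frac{x + 9}{x + x} = \frac{9 + x}{2 x}$)
$c = 66$
$a{\left(V{\left(1 \right)} \right)} c - 150 = \frac{9 - 3}{2 \left(-3\right)} 66 - 150 = \frac{1}{2} \left(- \frac{1}{3}\right) 6 \cdot 66 - 150 = \left(-1\right) 66 - 150 = -66 - 150 = -216$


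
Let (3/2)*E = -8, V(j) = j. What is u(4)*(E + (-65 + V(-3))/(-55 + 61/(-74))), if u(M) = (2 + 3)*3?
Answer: -5000/81 ≈ -61.728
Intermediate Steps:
u(M) = 15 (u(M) = 5*3 = 15)
E = -16/3 (E = (2/3)*(-8) = -16/3 ≈ -5.3333)
u(4)*(E + (-65 + V(-3))/(-55 + 61/(-74))) = 15*(-16/3 + (-65 - 3)/(-55 + 61/(-74))) = 15*(-16/3 - 68/(-55 + 61*(-1/74))) = 15*(-16/3 - 68/(-55 - 61/74)) = 15*(-16/3 - 68/(-4131/74)) = 15*(-16/3 - 68*(-74/4131)) = 15*(-16/3 + 296/243) = 15*(-1000/243) = -5000/81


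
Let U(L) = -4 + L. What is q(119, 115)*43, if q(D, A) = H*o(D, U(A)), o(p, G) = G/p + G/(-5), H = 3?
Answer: -1632366/595 ≈ -2743.5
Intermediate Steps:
o(p, G) = -G/5 + G/p (o(p, G) = G/p + G*(-⅕) = G/p - G/5 = -G/5 + G/p)
q(D, A) = 12/5 - 3*A/5 + 3*(-4 + A)/D (q(D, A) = 3*(-(-4 + A)/5 + (-4 + A)/D) = 3*((⅘ - A/5) + (-4 + A)/D) = 3*(⅘ - A/5 + (-4 + A)/D) = 12/5 - 3*A/5 + 3*(-4 + A)/D)
q(119, 115)*43 = ((⅗)*(-20 + 5*115 - 1*119*(-4 + 115))/119)*43 = ((⅗)*(1/119)*(-20 + 575 - 1*119*111))*43 = ((⅗)*(1/119)*(-20 + 575 - 13209))*43 = ((⅗)*(1/119)*(-12654))*43 = -37962/595*43 = -1632366/595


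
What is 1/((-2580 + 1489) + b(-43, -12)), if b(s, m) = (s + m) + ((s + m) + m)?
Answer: -1/1213 ≈ -0.00082440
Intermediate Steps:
b(s, m) = 2*s + 3*m (b(s, m) = (m + s) + ((m + s) + m) = (m + s) + (s + 2*m) = 2*s + 3*m)
1/((-2580 + 1489) + b(-43, -12)) = 1/((-2580 + 1489) + (2*(-43) + 3*(-12))) = 1/(-1091 + (-86 - 36)) = 1/(-1091 - 122) = 1/(-1213) = -1/1213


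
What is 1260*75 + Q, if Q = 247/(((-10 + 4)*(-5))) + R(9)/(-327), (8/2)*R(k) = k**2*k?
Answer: 618080201/6540 ≈ 94508.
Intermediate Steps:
R(k) = k**3/4 (R(k) = (k**2*k)/4 = k**3/4)
Q = 50201/6540 (Q = 247/(((-10 + 4)*(-5))) + ((1/4)*9**3)/(-327) = 247/((-6*(-5))) + ((1/4)*729)*(-1/327) = 247/30 + (729/4)*(-1/327) = 247*(1/30) - 243/436 = 247/30 - 243/436 = 50201/6540 ≈ 7.6760)
1260*75 + Q = 1260*75 + 50201/6540 = 94500 + 50201/6540 = 618080201/6540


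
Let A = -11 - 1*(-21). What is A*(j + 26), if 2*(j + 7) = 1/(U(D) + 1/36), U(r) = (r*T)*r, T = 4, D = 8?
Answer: 1751410/9217 ≈ 190.02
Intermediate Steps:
A = 10 (A = -11 + 21 = 10)
U(r) = 4*r² (U(r) = (r*4)*r = (4*r)*r = 4*r²)
j = -64501/9217 (j = -7 + 1/(2*(4*8² + 1/36)) = -7 + 1/(2*(4*64 + 1/36)) = -7 + 1/(2*(256 + 1/36)) = -7 + 1/(2*(9217/36)) = -7 + (½)*(36/9217) = -7 + 18/9217 = -64501/9217 ≈ -6.9980)
A*(j + 26) = 10*(-64501/9217 + 26) = 10*(175141/9217) = 1751410/9217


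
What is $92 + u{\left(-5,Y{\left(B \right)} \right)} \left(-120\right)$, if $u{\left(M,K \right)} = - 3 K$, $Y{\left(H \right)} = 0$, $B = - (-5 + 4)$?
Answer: $92$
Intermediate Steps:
$B = 1$ ($B = \left(-1\right) \left(-1\right) = 1$)
$92 + u{\left(-5,Y{\left(B \right)} \right)} \left(-120\right) = 92 + \left(-3\right) 0 \left(-120\right) = 92 + 0 \left(-120\right) = 92 + 0 = 92$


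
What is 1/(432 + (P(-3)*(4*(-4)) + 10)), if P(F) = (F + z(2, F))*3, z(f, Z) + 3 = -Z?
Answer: 1/586 ≈ 0.0017065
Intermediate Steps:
z(f, Z) = -3 - Z
P(F) = -9 (P(F) = (F + (-3 - F))*3 = -3*3 = -9)
1/(432 + (P(-3)*(4*(-4)) + 10)) = 1/(432 + (-36*(-4) + 10)) = 1/(432 + (-9*(-16) + 10)) = 1/(432 + (144 + 10)) = 1/(432 + 154) = 1/586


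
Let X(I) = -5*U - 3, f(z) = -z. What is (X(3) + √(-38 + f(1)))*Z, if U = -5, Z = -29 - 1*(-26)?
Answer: -66 - 3*I*√39 ≈ -66.0 - 18.735*I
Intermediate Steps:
Z = -3 (Z = -29 + 26 = -3)
X(I) = 22 (X(I) = -5*(-5) - 3 = 25 - 3 = 22)
(X(3) + √(-38 + f(1)))*Z = (22 + √(-38 - 1*1))*(-3) = (22 + √(-38 - 1))*(-3) = (22 + √(-39))*(-3) = (22 + I*√39)*(-3) = -66 - 3*I*√39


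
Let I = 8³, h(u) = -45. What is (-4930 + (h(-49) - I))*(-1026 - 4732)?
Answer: 31594146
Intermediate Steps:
I = 512
(-4930 + (h(-49) - I))*(-1026 - 4732) = (-4930 + (-45 - 1*512))*(-1026 - 4732) = (-4930 + (-45 - 512))*(-5758) = (-4930 - 557)*(-5758) = -5487*(-5758) = 31594146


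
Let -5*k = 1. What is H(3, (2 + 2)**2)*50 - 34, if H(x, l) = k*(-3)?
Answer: -4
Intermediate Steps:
k = -1/5 (k = -1/5*1 = -1/5 ≈ -0.20000)
H(x, l) = 3/5 (H(x, l) = -1/5*(-3) = 3/5)
H(3, (2 + 2)**2)*50 - 34 = (3/5)*50 - 34 = 30 - 34 = -4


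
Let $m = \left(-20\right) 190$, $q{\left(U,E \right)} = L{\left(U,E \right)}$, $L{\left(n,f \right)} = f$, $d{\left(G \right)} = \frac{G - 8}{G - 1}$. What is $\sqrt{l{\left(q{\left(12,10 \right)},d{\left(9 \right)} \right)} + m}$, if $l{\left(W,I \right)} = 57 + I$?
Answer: $\frac{3 i \sqrt{6654}}{4} \approx 61.179 i$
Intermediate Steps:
$d{\left(G \right)} = \frac{-8 + G}{-1 + G}$
$q{\left(U,E \right)} = E$
$m = -3800$
$\sqrt{l{\left(q{\left(12,10 \right)},d{\left(9 \right)} \right)} + m} = \sqrt{\left(57 + \frac{-8 + 9}{-1 + 9}\right) - 3800} = \sqrt{\left(57 + \frac{1}{8} \cdot 1\right) - 3800} = \sqrt{\left(57 + \frac{1}{8}\right) - 3800} = \sqrt{\frac{457}{8} - 3800} = \sqrt{- \frac{29943}{8}} = \frac{3 i \sqrt{6654}}{4}$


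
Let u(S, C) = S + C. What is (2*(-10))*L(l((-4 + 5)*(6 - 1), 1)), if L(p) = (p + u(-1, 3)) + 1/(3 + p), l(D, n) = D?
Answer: -285/2 ≈ -142.50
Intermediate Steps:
u(S, C) = C + S
L(p) = 2 + p + 1/(3 + p) (L(p) = (p + (3 - 1)) + 1/(3 + p) = (p + 2) + 1/(3 + p) = (2 + p) + 1/(3 + p) = 2 + p + 1/(3 + p))
(2*(-10))*L(l((-4 + 5)*(6 - 1), 1)) = (2*(-10))*((7 + ((-4 + 5)*(6 - 1))² + 5*((-4 + 5)*(6 - 1)))/(3 + (-4 + 5)*(6 - 1))) = -20*(7 + (1*5)² + 5*(1*5))/(3 + 1*5) = -20*(7 + 5² + 5*5)/(3 + 5) = -20*(7 + 25 + 25)/8 = -5*57/2 = -20*57/8 = -285/2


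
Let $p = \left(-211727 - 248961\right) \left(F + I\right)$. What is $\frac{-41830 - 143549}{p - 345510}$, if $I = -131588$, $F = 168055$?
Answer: $\frac{185379}{16800254806} \approx 1.1034 \cdot 10^{-5}$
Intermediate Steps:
$p = -16799909296$ ($p = \left(-211727 - 248961\right) \left(168055 - 131588\right) = \left(-460688\right) 36467 = -16799909296$)
$\frac{-41830 - 143549}{p - 345510} = \frac{-41830 - 143549}{-16799909296 - 345510} = - \frac{185379}{-16800254806} = \left(-185379\right) \left(- \frac{1}{16800254806}\right) = \frac{185379}{16800254806}$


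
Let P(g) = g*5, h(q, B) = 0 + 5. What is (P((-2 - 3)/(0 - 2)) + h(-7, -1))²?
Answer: 1225/4 ≈ 306.25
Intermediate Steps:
h(q, B) = 5
P(g) = 5*g
(P((-2 - 3)/(0 - 2)) + h(-7, -1))² = (5*((-2 - 3)/(0 - 2)) + 5)² = (5*(-5/(-2)) + 5)² = (5*(-5*(-½)) + 5)² = (5*(5/2) + 5)² = (25/2 + 5)² = (35/2)² = 1225/4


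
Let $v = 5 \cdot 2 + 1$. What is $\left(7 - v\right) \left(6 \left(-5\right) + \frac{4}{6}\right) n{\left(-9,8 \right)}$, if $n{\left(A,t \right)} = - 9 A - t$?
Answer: $\frac{25696}{3} \approx 8565.3$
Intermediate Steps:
$v = 11$ ($v = 10 + 1 = 11$)
$n{\left(A,t \right)} = - t - 9 A$
$\left(7 - v\right) \left(6 \left(-5\right) + \frac{4}{6}\right) n{\left(-9,8 \right)} = \left(7 - 11\right) \left(6 \left(-5\right) + \frac{4}{6}\right) \left(\left(-1\right) 8 - -81\right) = \left(7 - 11\right) \left(-30 + 4 \cdot \frac{1}{6}\right) \left(-8 + 81\right) = - 4 \left(-30 + \frac{2}{3}\right) 73 = \left(-4\right) \left(- \frac{88}{3}\right) 73 = \frac{352}{3} \cdot 73 = \frac{25696}{3}$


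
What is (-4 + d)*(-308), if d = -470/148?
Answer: 81774/37 ≈ 2210.1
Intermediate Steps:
d = -235/74 (d = -470*1/148 = -235/74 ≈ -3.1757)
(-4 + d)*(-308) = (-4 - 235/74)*(-308) = -531/74*(-308) = 81774/37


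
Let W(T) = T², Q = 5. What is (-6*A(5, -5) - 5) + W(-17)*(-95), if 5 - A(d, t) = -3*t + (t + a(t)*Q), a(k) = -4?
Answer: -27550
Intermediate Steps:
A(d, t) = 25 + 2*t (A(d, t) = 5 - (-3*t + (t - 4*5)) = 5 - (-3*t + (t - 20)) = 5 - (-3*t + (-20 + t)) = 5 - (-20 - 2*t) = 5 + (20 + 2*t) = 25 + 2*t)
(-6*A(5, -5) - 5) + W(-17)*(-95) = (-6*(25 + 2*(-5)) - 5) + (-17)²*(-95) = (-6*(25 - 10) - 5) + 289*(-95) = (-6*15 - 5) - 27455 = (-90 - 5) - 27455 = -95 - 27455 = -27550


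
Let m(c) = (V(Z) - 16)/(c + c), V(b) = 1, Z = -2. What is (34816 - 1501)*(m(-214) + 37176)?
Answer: 530086392045/428 ≈ 1.2385e+9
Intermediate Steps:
m(c) = -15/(2*c) (m(c) = (1 - 16)/(c + c) = -15*1/(2*c) = -15/(2*c))
(34816 - 1501)*(m(-214) + 37176) = (34816 - 1501)*(-15/2/(-214) + 37176) = 33315*(-15/2*(-1/214) + 37176) = 33315*(15/428 + 37176) = 33315*(15911343/428) = 530086392045/428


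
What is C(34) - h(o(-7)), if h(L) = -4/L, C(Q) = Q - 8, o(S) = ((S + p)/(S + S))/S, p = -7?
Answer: -2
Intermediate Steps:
o(S) = (-7 + S)/(2*S²) (o(S) = ((S - 7)/(S + S))/S = ((-7 + S)/((2*S)))/S = ((-7 + S)*(1/(2*S)))/S = ((-7 + S)/(2*S))/S = (-7 + S)/(2*S²))
C(Q) = -8 + Q
C(34) - h(o(-7)) = (-8 + 34) - (-4)/((½)*(-7 - 7)/(-7)²) = 26 - (-4)/((½)*(1/49)*(-14)) = 26 - (-4)/(-⅐) = 26 - (-4)*(-7) = 26 - 1*28 = 26 - 28 = -2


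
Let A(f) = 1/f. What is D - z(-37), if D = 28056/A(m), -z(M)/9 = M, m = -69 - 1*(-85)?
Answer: 448563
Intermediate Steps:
m = 16 (m = -69 + 85 = 16)
z(M) = -9*M
D = 448896 (D = 28056/(1/16) = 28056*16 = 448896)
D - z(-37) = 448896 - (-9)*(-37) = 448896 - 1*333 = 448896 - 333 = 448563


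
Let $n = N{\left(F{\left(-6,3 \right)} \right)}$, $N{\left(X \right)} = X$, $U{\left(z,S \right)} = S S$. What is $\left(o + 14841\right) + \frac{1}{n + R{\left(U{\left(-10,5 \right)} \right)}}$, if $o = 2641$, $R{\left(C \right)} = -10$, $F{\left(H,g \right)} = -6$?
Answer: $\frac{279711}{16} \approx 17482.0$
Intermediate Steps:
$U{\left(z,S \right)} = S^{2}$
$n = -6$
$\left(o + 14841\right) + \frac{1}{n + R{\left(U{\left(-10,5 \right)} \right)}} = \left(2641 + 14841\right) + \frac{1}{-6 - 10} = 17482 + \frac{1}{-16} = 17482 - \frac{1}{16} = \frac{279711}{16}$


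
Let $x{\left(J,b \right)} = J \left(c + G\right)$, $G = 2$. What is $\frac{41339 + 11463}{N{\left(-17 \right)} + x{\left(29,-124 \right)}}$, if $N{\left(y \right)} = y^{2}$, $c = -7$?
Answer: $\frac{26401}{72} \approx 366.68$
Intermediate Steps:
$x{\left(J,b \right)} = - 5 J$ ($x{\left(J,b \right)} = J \left(-7 + 2\right) = J \left(-5\right) = - 5 J$)
$\frac{41339 + 11463}{N{\left(-17 \right)} + x{\left(29,-124 \right)}} = \frac{41339 + 11463}{\left(-17\right)^{2} - 145} = \frac{52802}{289 - 145} = \frac{52802}{144} = 52802 \cdot \frac{1}{144} = \frac{26401}{72}$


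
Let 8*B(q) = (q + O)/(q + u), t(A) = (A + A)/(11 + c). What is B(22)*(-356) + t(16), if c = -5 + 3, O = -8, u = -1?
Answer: -235/9 ≈ -26.111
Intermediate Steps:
c = -2
t(A) = 2*A/9 (t(A) = (A + A)/(11 - 2) = (2*A)/9 = (2*A)*(⅑) = 2*A/9)
B(q) = (-8 + q)/(8*(-1 + q)) (B(q) = ((q - 8)/(q - 1))/8 = ((-8 + q)/(-1 + q))/8 = (-8 + q)/(8*(-1 + q)))
B(22)*(-356) + t(16) = ((-8 + 22)/(8*(-1 + 22)))*(-356) + (2/9)*16 = ((⅛)*14/21)*(-356) + 32/9 = ((⅛)*(1/21)*14)*(-356) + 32/9 = (1/12)*(-356) + 32/9 = -89/3 + 32/9 = -235/9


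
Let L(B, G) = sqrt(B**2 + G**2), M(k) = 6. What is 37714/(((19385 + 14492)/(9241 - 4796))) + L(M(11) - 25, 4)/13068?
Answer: 167638730/33877 + sqrt(377)/13068 ≈ 4948.5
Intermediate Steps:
37714/(((19385 + 14492)/(9241 - 4796))) + L(M(11) - 25, 4)/13068 = 37714/(((19385 + 14492)/(9241 - 4796))) + sqrt((6 - 25)**2 + 4**2)/13068 = 37714/((33877/4445)) + sqrt((-19)**2 + 16)*(1/13068) = 37714/((33877*(1/4445))) + sqrt(361 + 16)*(1/13068) = 37714/(33877/4445) + sqrt(377)*(1/13068) = 37714*(4445/33877) + sqrt(377)/13068 = 167638730/33877 + sqrt(377)/13068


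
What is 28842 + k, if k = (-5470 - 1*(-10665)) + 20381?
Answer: 54418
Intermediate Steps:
k = 25576 (k = (-5470 + 10665) + 20381 = 5195 + 20381 = 25576)
28842 + k = 28842 + 25576 = 54418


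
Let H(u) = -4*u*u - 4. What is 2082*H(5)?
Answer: -216528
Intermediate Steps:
H(u) = -4 - 4*u² (H(u) = -4*u² - 4 = -4 - 4*u²)
2082*H(5) = 2082*(-4 - 4*5²) = 2082*(-4 - 4*25) = 2082*(-4 - 100) = 2082*(-104) = -216528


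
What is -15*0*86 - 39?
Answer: -39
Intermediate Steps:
-15*0*86 - 39 = 0*86 - 39 = 0 - 39 = -39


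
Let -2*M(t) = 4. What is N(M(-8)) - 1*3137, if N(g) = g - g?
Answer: -3137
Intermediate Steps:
M(t) = -2 (M(t) = -1/2*4 = -2)
N(g) = 0
N(M(-8)) - 1*3137 = 0 - 1*3137 = 0 - 3137 = -3137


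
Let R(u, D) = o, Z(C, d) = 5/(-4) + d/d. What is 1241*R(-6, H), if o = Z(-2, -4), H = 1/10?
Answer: -1241/4 ≈ -310.25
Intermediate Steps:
Z(C, d) = -1/4 (Z(C, d) = 5*(-1/4) + 1 = -5/4 + 1 = -1/4)
H = 1/10 ≈ 0.10000
o = -1/4 ≈ -0.25000
R(u, D) = -1/4
1241*R(-6, H) = 1241*(-1/4) = -1241/4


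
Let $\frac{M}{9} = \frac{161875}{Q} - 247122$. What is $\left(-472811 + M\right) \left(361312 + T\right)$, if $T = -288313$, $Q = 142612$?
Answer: $- \frac{28076154838479567}{142612} \approx -1.9687 \cdot 10^{11}$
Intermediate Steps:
$M = - \frac{317181607101}{142612}$ ($M = 9 \left(\frac{161875}{142612} - 247122\right) = 9 \left(- \frac{35242400789}{142612}\right) = - \frac{317181607101}{142612} \approx -2.2241 \cdot 10^{6}$)
$\left(-472811 + M\right) \left(361312 + T\right) = \left(-472811 - \frac{317181607101}{142612}\right) \left(361312 - 288313\right) = \left(- \frac{384610129433}{142612}\right) 72999 = - \frac{28076154838479567}{142612}$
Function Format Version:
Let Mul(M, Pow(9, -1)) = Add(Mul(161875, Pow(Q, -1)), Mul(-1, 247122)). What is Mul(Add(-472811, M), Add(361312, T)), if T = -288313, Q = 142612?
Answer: Rational(-28076154838479567, 142612) ≈ -1.9687e+11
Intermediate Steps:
M = Rational(-317181607101, 142612) (M = Mul(9, Add(Mul(161875, Pow(142612, -1)), Mul(-1, 247122))) = Mul(9, Add(Mul(161875, Rational(1, 142612)), -247122)) = Mul(9, Add(Rational(161875, 142612), -247122)) = Mul(9, Rational(-35242400789, 142612)) = Rational(-317181607101, 142612) ≈ -2.2241e+6)
Mul(Add(-472811, M), Add(361312, T)) = Mul(Add(-472811, Rational(-317181607101, 142612)), Add(361312, -288313)) = Mul(Rational(-384610129433, 142612), 72999) = Rational(-28076154838479567, 142612)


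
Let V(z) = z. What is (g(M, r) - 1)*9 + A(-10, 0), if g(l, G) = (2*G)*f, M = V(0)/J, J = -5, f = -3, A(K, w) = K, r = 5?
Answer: -289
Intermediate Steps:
M = 0 (M = 0/(-5) = 0*(-⅕) = 0)
g(l, G) = -6*G (g(l, G) = (2*G)*(-3) = -6*G)
(g(M, r) - 1)*9 + A(-10, 0) = (-6*5 - 1)*9 - 10 = (-30 - 1)*9 - 10 = -31*9 - 10 = -279 - 10 = -289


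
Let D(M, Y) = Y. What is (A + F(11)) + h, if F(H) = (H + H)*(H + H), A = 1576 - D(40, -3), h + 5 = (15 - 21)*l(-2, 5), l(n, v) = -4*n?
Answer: 2010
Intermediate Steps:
h = -53 (h = -5 + (15 - 21)*(-4*(-2)) = -5 - 6*8 = -5 - 48 = -53)
A = 1579 (A = 1576 - 1*(-3) = 1576 + 3 = 1579)
F(H) = 4*H**2 (F(H) = (2*H)*(2*H) = 4*H**2)
(A + F(11)) + h = (1579 + 4*11**2) - 53 = (1579 + 4*121) - 53 = (1579 + 484) - 53 = 2063 - 53 = 2010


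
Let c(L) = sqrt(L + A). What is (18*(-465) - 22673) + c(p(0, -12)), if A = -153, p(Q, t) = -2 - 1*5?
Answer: -31043 + 4*I*sqrt(10) ≈ -31043.0 + 12.649*I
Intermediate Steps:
p(Q, t) = -7 (p(Q, t) = -2 - 5 = -7)
c(L) = sqrt(-153 + L) (c(L) = sqrt(L - 153) = sqrt(-153 + L))
(18*(-465) - 22673) + c(p(0, -12)) = (18*(-465) - 22673) + sqrt(-153 - 7) = (-8370 - 22673) + sqrt(-160) = -31043 + 4*I*sqrt(10)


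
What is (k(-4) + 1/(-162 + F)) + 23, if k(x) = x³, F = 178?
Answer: -655/16 ≈ -40.938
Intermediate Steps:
(k(-4) + 1/(-162 + F)) + 23 = ((-4)³ + 1/(-162 + 178)) + 23 = (-64 + 1/16) + 23 = -1023/16 + 23 = -655/16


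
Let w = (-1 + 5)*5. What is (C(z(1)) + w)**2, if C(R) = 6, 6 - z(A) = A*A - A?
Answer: 676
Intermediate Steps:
z(A) = 6 + A - A**2 (z(A) = 6 - (A*A - A) = 6 - (A**2 - A) = 6 + (A - A**2) = 6 + A - A**2)
w = 20 (w = 4*5 = 20)
(C(z(1)) + w)**2 = (6 + 20)**2 = 26**2 = 676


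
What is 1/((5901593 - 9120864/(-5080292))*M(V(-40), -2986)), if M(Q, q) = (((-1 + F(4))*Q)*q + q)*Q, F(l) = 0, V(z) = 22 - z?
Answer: 1270073/84646576703783703260 ≈ 1.5004e-14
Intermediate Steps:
M(Q, q) = Q*(q - Q*q) (M(Q, q) = (((-1 + 0)*Q)*q + q)*Q = ((-Q)*q + q)*Q = (-Q*q + q)*Q = (q - Q*q)*Q = Q*(q - Q*q))
1/((5901593 - 9120864/(-5080292))*M(V(-40), -2986)) = 1/((5901593 - 9120864/(-5080292))*(((22 - 1*(-40))*(-2986)*(1 - (22 - 1*(-40)))))) = 1/((5901593 - 9120864*(-1/5080292))*(((22 + 40)*(-2986)*(1 - (22 + 40))))) = 1/((5901593 + 2280216/1270073)*((62*(-2986)*(1 - 1*62)))) = 1/((7495456206505/1270073)*((62*(-2986)*(1 - 62)))) = 1270073/(7495456206505*((62*(-2986)*(-61)))) = (1270073/7495456206505)/11293052 = (1270073/7495456206505)*(1/11293052) = 1270073/84646576703783703260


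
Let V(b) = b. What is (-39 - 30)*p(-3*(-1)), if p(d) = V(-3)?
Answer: 207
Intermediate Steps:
p(d) = -3
(-39 - 30)*p(-3*(-1)) = (-39 - 30)*(-3) = -69*(-3) = 207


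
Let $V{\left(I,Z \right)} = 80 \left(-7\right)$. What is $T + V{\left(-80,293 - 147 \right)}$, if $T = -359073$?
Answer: $-359633$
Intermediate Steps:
$V{\left(I,Z \right)} = -560$
$T + V{\left(-80,293 - 147 \right)} = -359073 - 560 = -359633$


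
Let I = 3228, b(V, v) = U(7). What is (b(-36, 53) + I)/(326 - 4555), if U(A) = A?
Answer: -3235/4229 ≈ -0.76496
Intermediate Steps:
b(V, v) = 7
(b(-36, 53) + I)/(326 - 4555) = (7 + 3228)/(326 - 4555) = 3235/(-4229) = 3235*(-1/4229) = -3235/4229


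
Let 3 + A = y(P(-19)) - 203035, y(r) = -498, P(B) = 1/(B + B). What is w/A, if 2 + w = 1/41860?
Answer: 83719/8520016960 ≈ 9.8262e-6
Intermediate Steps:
P(B) = 1/(2*B)
w = -83719/41860 (w = -2 + 1/41860 = -83719/41860 ≈ -2.0000)
A = -203536 (A = -3 + (-498 - 203035) = -3 - 203533 = -203536)
w/A = -83719/41860/(-203536) = -83719/41860*(-1/203536) = 83719/8520016960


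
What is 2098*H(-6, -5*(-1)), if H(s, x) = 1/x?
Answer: 2098/5 ≈ 419.60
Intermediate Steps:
H(s, x) = 1/x
2098*H(-6, -5*(-1)) = 2098/((-5*(-1))) = 2098/5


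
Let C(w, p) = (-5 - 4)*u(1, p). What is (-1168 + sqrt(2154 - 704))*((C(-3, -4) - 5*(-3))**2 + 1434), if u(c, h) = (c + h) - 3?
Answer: -7235760 + 30975*sqrt(58) ≈ -6.9999e+6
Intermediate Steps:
u(c, h) = -3 + c + h
C(w, p) = 18 - 9*p (C(w, p) = (-5 - 4)*(-3 + 1 + p) = -9*(-2 + p) = 18 - 9*p)
(-1168 + sqrt(2154 - 704))*((C(-3, -4) - 5*(-3))**2 + 1434) = (-1168 + sqrt(2154 - 704))*(((18 - 9*(-4)) - 5*(-3))**2 + 1434) = (-1168 + sqrt(1450))*(((18 + 36) + 15)**2 + 1434) = (-1168 + 5*sqrt(58))*((54 + 15)**2 + 1434) = (-1168 + 5*sqrt(58))*(69**2 + 1434) = (-1168 + 5*sqrt(58))*(4761 + 1434) = (-1168 + 5*sqrt(58))*6195 = -7235760 + 30975*sqrt(58)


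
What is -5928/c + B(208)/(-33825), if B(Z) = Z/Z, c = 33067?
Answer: -200547667/1118491275 ≈ -0.17930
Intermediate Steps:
B(Z) = 1
-5928/c + B(208)/(-33825) = -5928/33067 + 1/(-33825) = -5928*1/33067 + 1*(-1/33825) = -5928/33067 - 1/33825 = -200547667/1118491275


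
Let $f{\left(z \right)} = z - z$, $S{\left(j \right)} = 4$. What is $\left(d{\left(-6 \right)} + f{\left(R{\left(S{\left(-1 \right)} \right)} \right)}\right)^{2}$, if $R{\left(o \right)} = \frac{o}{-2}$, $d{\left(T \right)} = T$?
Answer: $36$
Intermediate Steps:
$R{\left(o \right)} = - \frac{o}{2}$ ($R{\left(o \right)} = o \left(- \frac{1}{2}\right) = - \frac{o}{2}$)
$f{\left(z \right)} = 0$
$\left(d{\left(-6 \right)} + f{\left(R{\left(S{\left(-1 \right)} \right)} \right)}\right)^{2} = \left(-6 + 0\right)^{2} = \left(-6\right)^{2} = 36$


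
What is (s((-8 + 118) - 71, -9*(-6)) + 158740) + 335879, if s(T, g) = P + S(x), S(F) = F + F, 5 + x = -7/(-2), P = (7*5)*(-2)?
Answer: 494546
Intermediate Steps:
P = -70 (P = 35*(-2) = -70)
x = -3/2 (x = -5 - 7/(-2) = -5 - 7*(-½) = -5 + 7/2 = -3/2 ≈ -1.5000)
S(F) = 2*F
s(T, g) = -73 (s(T, g) = -70 + 2*(-3/2) = -70 - 3 = -73)
(s((-8 + 118) - 71, -9*(-6)) + 158740) + 335879 = (-73 + 158740) + 335879 = 158667 + 335879 = 494546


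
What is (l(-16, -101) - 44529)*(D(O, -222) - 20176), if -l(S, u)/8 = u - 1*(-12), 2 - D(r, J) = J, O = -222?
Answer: 874236784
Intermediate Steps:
D(r, J) = 2 - J
l(S, u) = -96 - 8*u (l(S, u) = -8*(u - 1*(-12)) = -8*(u + 12) = -8*(12 + u) = -96 - 8*u)
(l(-16, -101) - 44529)*(D(O, -222) - 20176) = ((-96 - 8*(-101)) - 44529)*((2 - 1*(-222)) - 20176) = ((-96 + 808) - 44529)*((2 + 222) - 20176) = (712 - 44529)*(224 - 20176) = -43817*(-19952) = 874236784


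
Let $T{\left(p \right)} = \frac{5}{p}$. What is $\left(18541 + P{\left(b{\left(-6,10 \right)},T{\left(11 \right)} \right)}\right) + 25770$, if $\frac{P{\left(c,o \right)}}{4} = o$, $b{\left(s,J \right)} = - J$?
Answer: $\frac{487441}{11} \approx 44313.0$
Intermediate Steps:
$P{\left(c,o \right)} = 4 o$
$\left(18541 + P{\left(b{\left(-6,10 \right)},T{\left(11 \right)} \right)}\right) + 25770 = \left(18541 + 4 \cdot \frac{5}{11}\right) + 25770 = \left(18541 + \frac{20}{11}\right) + 25770 = \frac{203971}{11} + 25770 = \frac{487441}{11}$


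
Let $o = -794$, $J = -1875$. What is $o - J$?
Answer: $1081$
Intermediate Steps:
$o - J = -794 - -1875 = -794 + 1875 = 1081$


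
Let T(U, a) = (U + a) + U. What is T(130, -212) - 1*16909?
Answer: -16861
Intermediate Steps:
T(U, a) = a + 2*U
T(130, -212) - 1*16909 = (-212 + 2*130) - 1*16909 = (-212 + 260) - 16909 = 48 - 16909 = -16861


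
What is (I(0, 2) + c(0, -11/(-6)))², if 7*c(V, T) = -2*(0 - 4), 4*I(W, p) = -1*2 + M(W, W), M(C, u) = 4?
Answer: 529/196 ≈ 2.6990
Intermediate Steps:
I(W, p) = ½ (I(W, p) = (-1*2 + 4)/4 = (-2 + 4)/4 = (¼)*2 = ½)
c(V, T) = 8/7 (c(V, T) = (-2*(0 - 4))/7 = (-2*(-4))/7 = (⅐)*8 = 8/7)
(I(0, 2) + c(0, -11/(-6)))² = (½ + 8/7)² = (23/14)² = 529/196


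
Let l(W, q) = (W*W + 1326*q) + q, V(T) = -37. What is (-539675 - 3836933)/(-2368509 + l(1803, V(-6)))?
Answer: -4376608/833201 ≈ -5.2528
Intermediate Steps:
l(W, q) = W² + 1327*q (l(W, q) = (W² + 1326*q) + q = W² + 1327*q)
(-539675 - 3836933)/(-2368509 + l(1803, V(-6))) = (-539675 - 3836933)/(-2368509 + (1803² + 1327*(-37))) = -4376608/(-2368509 + (3250809 - 49099)) = -4376608/(-2368509 + 3201710) = -4376608/833201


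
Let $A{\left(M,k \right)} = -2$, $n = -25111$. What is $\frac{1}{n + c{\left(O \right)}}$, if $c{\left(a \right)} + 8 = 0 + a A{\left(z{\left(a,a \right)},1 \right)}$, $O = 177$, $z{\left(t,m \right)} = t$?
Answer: $- \frac{1}{25473} \approx -3.9257 \cdot 10^{-5}$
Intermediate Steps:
$c{\left(a \right)} = -8 - 2 a$ ($c{\left(a \right)} = -8 + \left(0 + a \left(-2\right)\right) = -8 + \left(0 - 2 a\right) = -8 - 2 a$)
$\frac{1}{n + c{\left(O \right)}} = \frac{1}{-25111 - 362} = \frac{1}{-25473} = - \frac{1}{25473}$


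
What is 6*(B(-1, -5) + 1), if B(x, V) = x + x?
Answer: -6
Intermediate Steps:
B(x, V) = 2*x
6*(B(-1, -5) + 1) = 6*(2*(-1) + 1) = 6*(-2 + 1) = 6*(-1) = -6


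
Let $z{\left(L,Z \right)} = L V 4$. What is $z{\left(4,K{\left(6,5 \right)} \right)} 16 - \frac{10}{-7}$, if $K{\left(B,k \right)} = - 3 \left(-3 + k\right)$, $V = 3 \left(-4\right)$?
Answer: $- \frac{21494}{7} \approx -3070.6$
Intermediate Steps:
$V = -12$
$K{\left(B,k \right)} = 9 - 3 k$
$z{\left(L,Z \right)} = - 48 L$ ($z{\left(L,Z \right)} = L \left(-12\right) 4 = - 12 L 4 = - 48 L$)
$z{\left(4,K{\left(6,5 \right)} \right)} 16 - \frac{10}{-7} = \left(-48\right) 4 \cdot 16 - \frac{10}{-7} = \left(-192\right) 16 - - \frac{10}{7} = -3072 + \frac{10}{7} = - \frac{21494}{7}$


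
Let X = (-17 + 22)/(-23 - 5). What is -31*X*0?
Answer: 0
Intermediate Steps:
X = -5/28 (X = 5/(-28) = 5*(-1/28) = -5/28 ≈ -0.17857)
-31*X*0 = -31*(-5/28)*0 = (155/28)*0 = 0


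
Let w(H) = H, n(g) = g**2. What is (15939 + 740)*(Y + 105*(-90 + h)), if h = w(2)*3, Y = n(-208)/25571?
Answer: -289307462548/1967 ≈ -1.4708e+8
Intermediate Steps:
Y = 3328/1967 (Y = (-208)**2/25571 = 43264*(1/25571) = 3328/1967 ≈ 1.6919)
h = 6 (h = 2*3 = 6)
(15939 + 740)*(Y + 105*(-90 + h)) = (15939 + 740)*(3328/1967 + 105*(-90 + 6)) = 16679*(3328/1967 + 105*(-84)) = 16679*(3328/1967 - 8820) = 16679*(-17345612/1967) = -289307462548/1967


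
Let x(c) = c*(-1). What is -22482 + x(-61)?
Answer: -22421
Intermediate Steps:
x(c) = -c
-22482 + x(-61) = -22482 - 1*(-61) = -22482 + 61 = -22421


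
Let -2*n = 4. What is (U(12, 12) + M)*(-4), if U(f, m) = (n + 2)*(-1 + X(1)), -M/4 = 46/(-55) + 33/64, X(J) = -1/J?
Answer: -1129/220 ≈ -5.1318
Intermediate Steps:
n = -2 (n = -½*4 = -2)
M = 1129/880 (M = -4*(46/(-55) + 33/64) = -4*(46*(-1/55) + 33*(1/64)) = -4*(-46/55 + 33/64) = -4*(-1129/3520) = 1129/880 ≈ 1.2830)
U(f, m) = 0 (U(f, m) = (-2 + 2)*(-1 - 1/1) = 0*(-1 - 1*1) = 0*(-1 - 1) = 0*(-2) = 0)
(U(12, 12) + M)*(-4) = (0 + 1129/880)*(-4) = (1129/880)*(-4) = -1129/220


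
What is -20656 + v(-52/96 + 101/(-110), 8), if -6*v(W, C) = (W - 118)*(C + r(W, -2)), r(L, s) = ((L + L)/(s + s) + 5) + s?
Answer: -427009079471/20908800 ≈ -20422.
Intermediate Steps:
r(L, s) = 5 + s + L/s (r(L, s) = ((2*L)/((2*s)) + 5) + s = ((2*L)*(1/(2*s)) + 5) + s = (L/s + 5) + s = (5 + L/s) + s = 5 + s + L/s)
v(W, C) = -(-118 + W)*(3 + C - W/2)/6 (v(W, C) = -(W - 118)*(C + (5 - 2 + W/(-2)))/6 = -(-118 + W)*(C + (5 - 2 + W*(-½)))/6 = -(-118 + W)*(C + (5 - 2 - W/2))/6 = -(-118 + W)*(C + (3 - W/2))/6 = -(-118 + W)*(3 + C - W/2)/6)
-20656 + v(-52/96 + 101/(-110), 8) = -20656 + (59 - 31*(-52/96 + 101/(-110))/3 + (-52/96 + 101/(-110))²/12 + (59/3)*8 - ⅙*8*(-52/96 + 101/(-110))) = -20656 + (59 - 31*(-52*1/96 + 101*(-1/110))/3 + (-52*1/96 + 101*(-1/110))²/12 + 472/3 - ⅙*8*(-52*1/96 + 101*(-1/110))) = -20656 + (59 - 31*(-13/24 - 101/110)/3 + (-13/24 - 101/110)²/12 + 472/3 - ⅙*8*(-13/24 - 101/110)) = -20656 + (59 - 31/3*(-1927/1320) + (-1927/1320)²/12 + 472/3 - ⅙*8*(-1927/1320)) = -20656 + (59 + 59737/3960 + (1/12)*(3713329/1742400) + 472/3 + 1927/990) = -20656 + (59 + 59737/3960 + 3713329/20908800 + 472/3 + 1927/990) = -20656 + 4883093329/20908800 = -427009079471/20908800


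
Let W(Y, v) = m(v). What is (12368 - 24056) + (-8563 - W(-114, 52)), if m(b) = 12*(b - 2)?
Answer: -20851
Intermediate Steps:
m(b) = -24 + 12*b (m(b) = 12*(-2 + b) = -24 + 12*b)
W(Y, v) = -24 + 12*v
(12368 - 24056) + (-8563 - W(-114, 52)) = (12368 - 24056) + (-8563 - (-24 + 12*52)) = -11688 + (-8563 - (-24 + 624)) = -11688 + (-8563 - 1*600) = -11688 + (-8563 - 600) = -11688 - 9163 = -20851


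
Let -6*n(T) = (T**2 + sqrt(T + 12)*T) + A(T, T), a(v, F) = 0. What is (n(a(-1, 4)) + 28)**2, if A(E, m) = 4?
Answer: 6724/9 ≈ 747.11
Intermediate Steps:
n(T) = -2/3 - T**2/6 - T*sqrt(12 + T)/6 (n(T) = -((T**2 + sqrt(T + 12)*T) + 4)/6 = -((T**2 + sqrt(12 + T)*T) + 4)/6 = -((T**2 + T*sqrt(12 + T)) + 4)/6 = -(4 + T**2 + T*sqrt(12 + T))/6 = -2/3 - T**2/6 - T*sqrt(12 + T)/6)
(n(a(-1, 4)) + 28)**2 = ((-2/3 - 1/6*0**2 - 1/6*0*sqrt(12 + 0)) + 28)**2 = ((-2/3 - 1/6*0 - 1/6*0*sqrt(12)) + 28)**2 = ((-2/3 + 0 - 1/6*0*2*sqrt(3)) + 28)**2 = ((-2/3 + 0 + 0) + 28)**2 = (-2/3 + 28)**2 = (82/3)**2 = 6724/9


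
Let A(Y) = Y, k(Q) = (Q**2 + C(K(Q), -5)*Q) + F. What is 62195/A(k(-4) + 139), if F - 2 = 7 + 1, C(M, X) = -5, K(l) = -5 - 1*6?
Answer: 12439/37 ≈ 336.19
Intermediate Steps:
K(l) = -11 (K(l) = -5 - 6 = -11)
F = 10 (F = 2 + (7 + 1) = 2 + 8 = 10)
k(Q) = 10 + Q**2 - 5*Q (k(Q) = (Q**2 - 5*Q) + 10 = 10 + Q**2 - 5*Q)
62195/A(k(-4) + 139) = 62195/((10 + (-4)**2 - 5*(-4)) + 139) = 62195/((10 + 16 + 20) + 139) = 62195/(46 + 139) = 62195/185 = 62195*(1/185) = 12439/37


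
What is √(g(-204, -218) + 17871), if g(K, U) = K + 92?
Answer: √17759 ≈ 133.26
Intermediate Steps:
g(K, U) = 92 + K
√(g(-204, -218) + 17871) = √((92 - 204) + 17871) = √(-112 + 17871) = √17759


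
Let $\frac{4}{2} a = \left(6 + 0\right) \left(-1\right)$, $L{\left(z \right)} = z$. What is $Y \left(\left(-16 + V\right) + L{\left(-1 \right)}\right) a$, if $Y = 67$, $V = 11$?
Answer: $1206$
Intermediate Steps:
$a = -3$ ($a = \frac{\left(6 + 0\right) \left(-1\right)}{2} = \frac{6 \left(-1\right)}{2} = \frac{1}{2} \left(-6\right) = -3$)
$Y \left(\left(-16 + V\right) + L{\left(-1 \right)}\right) a = 67 \left(\left(-16 + 11\right) - 1\right) \left(-3\right) = 67 \left(-5 - 1\right) \left(-3\right) = 67 \left(-6\right) \left(-3\right) = \left(-402\right) \left(-3\right) = 1206$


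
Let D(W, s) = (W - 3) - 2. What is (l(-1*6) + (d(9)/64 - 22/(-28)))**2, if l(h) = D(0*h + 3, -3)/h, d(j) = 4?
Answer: 157609/112896 ≈ 1.3961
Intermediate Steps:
D(W, s) = -5 + W (D(W, s) = (-3 + W) - 2 = -5 + W)
l(h) = -2/h (l(h) = (-5 + (0*h + 3))/h = (-5 + (0 + 3))/h = (-5 + 3)/h = -2/h)
(l(-1*6) + (d(9)/64 - 22/(-28)))**2 = (-2/((-1*6)) + (4/64 - 22/(-28)))**2 = (-2/(-6) + (4*(1/64) - 22*(-1/28)))**2 = (-2*(-1/6) + (1/16 + 11/14))**2 = (1/3 + 95/112)**2 = (397/336)**2 = 157609/112896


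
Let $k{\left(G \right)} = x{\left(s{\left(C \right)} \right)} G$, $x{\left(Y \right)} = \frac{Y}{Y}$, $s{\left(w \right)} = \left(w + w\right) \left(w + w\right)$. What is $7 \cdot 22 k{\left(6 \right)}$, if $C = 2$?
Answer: $924$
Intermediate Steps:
$s{\left(w \right)} = 4 w^{2}$ ($s{\left(w \right)} = 2 w 2 w = 4 w^{2}$)
$x{\left(Y \right)} = 1$
$k{\left(G \right)} = G$ ($k{\left(G \right)} = 1 G = G$)
$7 \cdot 22 k{\left(6 \right)} = 7 \cdot 22 \cdot 6 = 154 \cdot 6 = 924$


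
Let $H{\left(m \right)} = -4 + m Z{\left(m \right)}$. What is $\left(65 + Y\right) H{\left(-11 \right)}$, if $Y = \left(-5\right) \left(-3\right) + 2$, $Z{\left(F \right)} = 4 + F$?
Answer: $5986$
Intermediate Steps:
$Y = 17$ ($Y = 15 + 2 = 17$)
$H{\left(m \right)} = -4 + m \left(4 + m\right)$
$\left(65 + Y\right) H{\left(-11 \right)} = \left(65 + 17\right) \left(-4 - 11 \left(4 - 11\right)\right) = 82 \left(-4 - -77\right) = 82 \left(-4 + 77\right) = 82 \cdot 73 = 5986$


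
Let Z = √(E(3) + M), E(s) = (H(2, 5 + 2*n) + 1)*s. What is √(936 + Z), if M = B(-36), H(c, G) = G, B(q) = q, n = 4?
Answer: √(936 + √6) ≈ 30.634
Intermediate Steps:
M = -36
E(s) = 14*s (E(s) = ((5 + 2*4) + 1)*s = ((5 + 8) + 1)*s = (13 + 1)*s = 14*s)
Z = √6 (Z = √(14*3 - 36) = √(42 - 36) = √6 ≈ 2.4495)
√(936 + Z) = √(936 + √6)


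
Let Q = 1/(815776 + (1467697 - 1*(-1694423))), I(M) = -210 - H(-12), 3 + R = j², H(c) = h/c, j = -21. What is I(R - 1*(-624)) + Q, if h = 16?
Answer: -2490162893/11933688 ≈ -208.67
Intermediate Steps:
H(c) = 16/c
R = 438 (R = -3 + (-21)² = -3 + 441 = 438)
I(M) = -626/3 (I(M) = -210 - 16/(-12) = -210 - 16*(-1)/12 = -210 - 1*(-4/3) = -210 + 4/3 = -626/3)
Q = 1/3977896 (Q = 1/(815776 + (1467697 + 1694423)) = 1/(815776 + 3162120) = 1/3977896 ≈ 2.5139e-7)
I(R - 1*(-624)) + Q = -626/3 + 1/3977896 = -2490162893/11933688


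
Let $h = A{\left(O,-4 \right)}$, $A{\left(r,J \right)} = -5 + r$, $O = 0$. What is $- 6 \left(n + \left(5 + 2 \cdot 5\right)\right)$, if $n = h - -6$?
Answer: $-96$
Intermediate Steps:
$h = -5$ ($h = -5 + 0 = -5$)
$n = 1$ ($n = -5 - -6 = -5 + 6 = 1$)
$- 6 \left(n + \left(5 + 2 \cdot 5\right)\right) = - 6 \left(1 + \left(5 + 2 \cdot 5\right)\right) = - 6 \left(1 + \left(5 + 10\right)\right) = - 6 \left(1 + 15\right) = \left(-6\right) 16 = -96$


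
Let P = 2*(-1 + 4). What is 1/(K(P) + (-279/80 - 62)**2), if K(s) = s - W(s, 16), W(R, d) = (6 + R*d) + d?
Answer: 6400/26730321 ≈ 0.00023943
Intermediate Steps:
W(R, d) = 6 + d + R*d
P = 6 (P = 2*3 = 6)
K(s) = -22 - 15*s (K(s) = s - (6 + 16 + s*16) = s - (6 + 16 + 16*s) = s - (22 + 16*s) = s + (-22 - 16*s) = -22 - 15*s)
1/(K(P) + (-279/80 - 62)**2) = 1/((-22 - 15*6) + (-279/80 - 62)**2) = 1/((-22 - 90) + (-279*1/80 - 62)**2) = 1/(-112 + (-279/80 - 62)**2) = 1/(-112 + (-5239/80)**2) = 1/(-112 + 27447121/6400) = 1/(26730321/6400) = 6400/26730321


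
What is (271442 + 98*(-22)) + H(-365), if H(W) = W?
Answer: 268921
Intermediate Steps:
(271442 + 98*(-22)) + H(-365) = (271442 + 98*(-22)) - 365 = (271442 - 2156) - 365 = 269286 - 365 = 268921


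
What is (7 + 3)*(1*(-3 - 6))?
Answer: -90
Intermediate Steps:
(7 + 3)*(1*(-3 - 6)) = 10*(1*(-9)) = 10*(-9) = -90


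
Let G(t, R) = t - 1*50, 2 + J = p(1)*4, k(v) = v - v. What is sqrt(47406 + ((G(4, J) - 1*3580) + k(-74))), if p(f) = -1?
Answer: 2*sqrt(10945) ≈ 209.24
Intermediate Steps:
k(v) = 0
J = -6 (J = -2 - 1*4 = -2 - 4 = -6)
G(t, R) = -50 + t (G(t, R) = t - 50 = -50 + t)
sqrt(47406 + ((G(4, J) - 1*3580) + k(-74))) = sqrt(47406 + (((-50 + 4) - 1*3580) + 0)) = sqrt(47406 + ((-46 - 3580) + 0)) = sqrt(47406 + (-3626 + 0)) = sqrt(47406 - 3626) = sqrt(43780) = 2*sqrt(10945)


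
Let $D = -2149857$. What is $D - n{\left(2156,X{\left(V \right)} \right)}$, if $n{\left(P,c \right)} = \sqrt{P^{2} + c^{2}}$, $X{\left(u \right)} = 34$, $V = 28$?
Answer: $-2149857 - 2 \sqrt{1162373} \approx -2.152 \cdot 10^{6}$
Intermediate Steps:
$D - n{\left(2156,X{\left(V \right)} \right)} = -2149857 - \sqrt{2156^{2} + 34^{2}} = -2149857 - \sqrt{4648336 + 1156} = -2149857 - \sqrt{4649492} = -2149857 - 2 \sqrt{1162373}$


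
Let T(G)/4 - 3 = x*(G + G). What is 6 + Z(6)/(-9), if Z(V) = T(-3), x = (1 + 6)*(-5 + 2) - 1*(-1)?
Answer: -146/3 ≈ -48.667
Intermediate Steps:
x = -20 (x = 7*(-3) + 1 = -21 + 1 = -20)
T(G) = 12 - 160*G (T(G) = 12 + 4*(-20*(G + G)) = 12 + 4*(-40*G) = 12 - 160*G)
Z(V) = 492 (Z(V) = 12 - 160*(-3) = 12 + 480 = 492)
6 + Z(6)/(-9) = 6 + 492/(-9) = 6 + 492*(-⅑) = 6 - 164/3 = -146/3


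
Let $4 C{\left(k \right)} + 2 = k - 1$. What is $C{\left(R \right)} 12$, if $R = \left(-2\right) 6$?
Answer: $-45$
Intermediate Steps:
$R = -12$
$C{\left(k \right)} = - \frac{3}{4} + \frac{k}{4}$ ($C{\left(k \right)} = - \frac{1}{2} + \frac{k - 1}{4} = - \frac{1}{2} + \frac{-1 + k}{4} = - \frac{1}{2} + \left(- \frac{1}{4} + \frac{k}{4}\right) = - \frac{3}{4} + \frac{k}{4}$)
$C{\left(R \right)} 12 = \left(- \frac{3}{4} + \frac{1}{4} \left(-12\right)\right) 12 = \left(- \frac{3}{4} - 3\right) 12 = \left(- \frac{15}{4}\right) 12 = -45$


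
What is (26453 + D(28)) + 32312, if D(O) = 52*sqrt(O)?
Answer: 58765 + 104*sqrt(7) ≈ 59040.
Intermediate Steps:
(26453 + D(28)) + 32312 = (26453 + 52*sqrt(28)) + 32312 = (26453 + 52*(2*sqrt(7))) + 32312 = (26453 + 104*sqrt(7)) + 32312 = 58765 + 104*sqrt(7)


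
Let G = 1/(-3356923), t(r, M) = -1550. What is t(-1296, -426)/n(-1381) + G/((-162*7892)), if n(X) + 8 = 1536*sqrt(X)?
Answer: 166308790155527/43698810048025183704 + 7440*I*sqrt(1381)/10181837 ≈ 3.8058e-6 + 0.027155*I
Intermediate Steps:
n(X) = -8 + 1536*sqrt(X)
G = -1/3356923 ≈ -2.9789e-7
t(-1296, -426)/n(-1381) + G/((-162*7892)) = -1550/(-8 + 1536*sqrt(-1381)) - 1/(3356923*((-162*7892))) = -1550/(-8 + 1536*(I*sqrt(1381))) - 1/3356923/(-1278504) = -1550/(-8 + 1536*I*sqrt(1381)) - 1/3356923*(-1/1278504) = -1550/(-8 + 1536*I*sqrt(1381)) + 1/4291839483192 = 1/4291839483192 - 1550/(-8 + 1536*I*sqrt(1381))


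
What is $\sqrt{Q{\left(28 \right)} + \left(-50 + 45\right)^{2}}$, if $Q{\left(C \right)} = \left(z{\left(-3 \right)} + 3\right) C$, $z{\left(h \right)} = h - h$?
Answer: $\sqrt{109} \approx 10.44$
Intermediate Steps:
$z{\left(h \right)} = 0$
$Q{\left(C \right)} = 3 C$ ($Q{\left(C \right)} = \left(0 + 3\right) C = 3 C$)
$\sqrt{Q{\left(28 \right)} + \left(-50 + 45\right)^{2}} = \sqrt{3 \cdot 28 + \left(-50 + 45\right)^{2}} = \sqrt{84 + \left(-5\right)^{2}} = \sqrt{84 + 25} = \sqrt{109}$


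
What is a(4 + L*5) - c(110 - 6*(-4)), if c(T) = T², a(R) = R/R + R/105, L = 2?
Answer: -269323/15 ≈ -17955.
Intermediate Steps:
a(R) = 1 + R/105 (a(R) = 1 + R*(1/105) = 1 + R/105)
a(4 + L*5) - c(110 - 6*(-4)) = (1 + (4 + 2*5)/105) - (110 - 6*(-4))² = (1 + (4 + 10)/105) - (110 + 24)² = (1 + (1/105)*14) - 1*134² = (1 + 2/15) - 1*17956 = 17/15 - 17956 = -269323/15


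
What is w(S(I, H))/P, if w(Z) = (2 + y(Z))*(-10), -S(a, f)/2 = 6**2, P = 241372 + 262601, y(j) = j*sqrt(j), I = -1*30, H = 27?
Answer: -20/503973 + 480*I*sqrt(2)/55997 ≈ -3.9685e-5 + 0.012122*I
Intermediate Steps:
I = -30
y(j) = j**(3/2)
P = 503973
S(a, f) = -72 (S(a, f) = -2*6**2 = -2*36 = -72)
w(Z) = -20 - 10*Z**(3/2) (w(Z) = (2 + Z**(3/2))*(-10) = -20 - 10*Z**(3/2))
w(S(I, H))/P = (-20 - (-4320)*I*sqrt(2))/503973 = (-20 - (-4320)*I*sqrt(2))*(1/503973) = (-20 + 4320*I*sqrt(2))*(1/503973) = -20/503973 + 480*I*sqrt(2)/55997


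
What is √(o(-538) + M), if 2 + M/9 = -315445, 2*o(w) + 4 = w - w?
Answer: 5*I*√113561 ≈ 1684.9*I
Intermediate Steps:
o(w) = -2 (o(w) = -2 + (w - w)/2 = -2 + (½)*0 = -2 + 0 = -2)
M = -2839023 (M = -18 + 9*(-315445) = -18 - 2839005 = -2839023)
√(o(-538) + M) = √(-2 - 2839023) = √(-2839025) = 5*I*√113561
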